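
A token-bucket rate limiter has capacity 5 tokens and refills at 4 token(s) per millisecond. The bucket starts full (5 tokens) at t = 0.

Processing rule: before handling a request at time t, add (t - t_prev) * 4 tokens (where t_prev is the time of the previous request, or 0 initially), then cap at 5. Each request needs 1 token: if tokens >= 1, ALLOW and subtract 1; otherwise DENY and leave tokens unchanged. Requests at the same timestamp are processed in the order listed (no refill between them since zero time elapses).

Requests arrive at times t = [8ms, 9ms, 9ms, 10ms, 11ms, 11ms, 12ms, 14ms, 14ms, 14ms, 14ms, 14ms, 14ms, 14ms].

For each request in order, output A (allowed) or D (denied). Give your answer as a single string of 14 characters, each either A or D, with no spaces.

Answer: AAAAAAAAAAAADD

Derivation:
Simulating step by step:
  req#1 t=8ms: ALLOW
  req#2 t=9ms: ALLOW
  req#3 t=9ms: ALLOW
  req#4 t=10ms: ALLOW
  req#5 t=11ms: ALLOW
  req#6 t=11ms: ALLOW
  req#7 t=12ms: ALLOW
  req#8 t=14ms: ALLOW
  req#9 t=14ms: ALLOW
  req#10 t=14ms: ALLOW
  req#11 t=14ms: ALLOW
  req#12 t=14ms: ALLOW
  req#13 t=14ms: DENY
  req#14 t=14ms: DENY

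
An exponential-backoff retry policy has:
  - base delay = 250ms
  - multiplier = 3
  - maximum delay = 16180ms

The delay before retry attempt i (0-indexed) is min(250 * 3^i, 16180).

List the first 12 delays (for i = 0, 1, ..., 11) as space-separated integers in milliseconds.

Answer: 250 750 2250 6750 16180 16180 16180 16180 16180 16180 16180 16180

Derivation:
Computing each delay:
  i=0: min(250*3^0, 16180) = 250
  i=1: min(250*3^1, 16180) = 750
  i=2: min(250*3^2, 16180) = 2250
  i=3: min(250*3^3, 16180) = 6750
  i=4: min(250*3^4, 16180) = 16180
  i=5: min(250*3^5, 16180) = 16180
  i=6: min(250*3^6, 16180) = 16180
  i=7: min(250*3^7, 16180) = 16180
  i=8: min(250*3^8, 16180) = 16180
  i=9: min(250*3^9, 16180) = 16180
  i=10: min(250*3^10, 16180) = 16180
  i=11: min(250*3^11, 16180) = 16180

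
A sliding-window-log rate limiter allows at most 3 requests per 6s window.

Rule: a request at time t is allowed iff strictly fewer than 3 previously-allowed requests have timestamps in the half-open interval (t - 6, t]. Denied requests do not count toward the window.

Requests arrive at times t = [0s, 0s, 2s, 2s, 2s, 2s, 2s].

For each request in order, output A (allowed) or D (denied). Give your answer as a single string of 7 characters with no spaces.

Tracking allowed requests in the window:
  req#1 t=0s: ALLOW
  req#2 t=0s: ALLOW
  req#3 t=2s: ALLOW
  req#4 t=2s: DENY
  req#5 t=2s: DENY
  req#6 t=2s: DENY
  req#7 t=2s: DENY

Answer: AAADDDD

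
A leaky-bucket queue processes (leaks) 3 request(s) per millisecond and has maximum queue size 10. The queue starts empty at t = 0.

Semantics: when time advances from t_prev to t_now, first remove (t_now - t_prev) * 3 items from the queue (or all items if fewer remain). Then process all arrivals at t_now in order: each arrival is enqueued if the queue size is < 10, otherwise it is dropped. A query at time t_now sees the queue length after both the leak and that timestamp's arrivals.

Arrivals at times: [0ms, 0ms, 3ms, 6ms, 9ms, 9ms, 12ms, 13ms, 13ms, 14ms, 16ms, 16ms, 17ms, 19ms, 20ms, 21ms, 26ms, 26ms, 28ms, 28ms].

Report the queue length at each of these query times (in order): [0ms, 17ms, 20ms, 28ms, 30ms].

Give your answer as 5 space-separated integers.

Answer: 2 1 1 2 0

Derivation:
Queue lengths at query times:
  query t=0ms: backlog = 2
  query t=17ms: backlog = 1
  query t=20ms: backlog = 1
  query t=28ms: backlog = 2
  query t=30ms: backlog = 0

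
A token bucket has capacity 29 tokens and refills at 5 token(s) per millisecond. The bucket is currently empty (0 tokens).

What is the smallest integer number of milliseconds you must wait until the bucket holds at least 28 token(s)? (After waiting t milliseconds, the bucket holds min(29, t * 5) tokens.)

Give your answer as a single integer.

Answer: 6

Derivation:
Need t * 5 >= 28, so t >= 28/5.
Smallest integer t = ceil(28/5) = 6.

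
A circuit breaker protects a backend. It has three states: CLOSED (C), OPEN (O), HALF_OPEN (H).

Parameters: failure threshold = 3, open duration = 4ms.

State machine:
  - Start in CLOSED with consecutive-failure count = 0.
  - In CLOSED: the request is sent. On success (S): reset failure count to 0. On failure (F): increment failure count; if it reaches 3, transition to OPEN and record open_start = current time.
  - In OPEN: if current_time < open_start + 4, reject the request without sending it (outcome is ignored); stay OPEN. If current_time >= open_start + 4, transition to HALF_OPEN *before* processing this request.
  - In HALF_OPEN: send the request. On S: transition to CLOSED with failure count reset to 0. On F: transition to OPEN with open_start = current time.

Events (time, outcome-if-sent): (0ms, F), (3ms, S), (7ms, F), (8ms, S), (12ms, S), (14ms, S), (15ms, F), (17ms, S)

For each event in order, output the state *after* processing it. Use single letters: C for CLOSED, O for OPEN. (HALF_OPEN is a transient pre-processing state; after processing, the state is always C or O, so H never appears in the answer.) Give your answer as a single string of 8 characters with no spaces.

State after each event:
  event#1 t=0ms outcome=F: state=CLOSED
  event#2 t=3ms outcome=S: state=CLOSED
  event#3 t=7ms outcome=F: state=CLOSED
  event#4 t=8ms outcome=S: state=CLOSED
  event#5 t=12ms outcome=S: state=CLOSED
  event#6 t=14ms outcome=S: state=CLOSED
  event#7 t=15ms outcome=F: state=CLOSED
  event#8 t=17ms outcome=S: state=CLOSED

Answer: CCCCCCCC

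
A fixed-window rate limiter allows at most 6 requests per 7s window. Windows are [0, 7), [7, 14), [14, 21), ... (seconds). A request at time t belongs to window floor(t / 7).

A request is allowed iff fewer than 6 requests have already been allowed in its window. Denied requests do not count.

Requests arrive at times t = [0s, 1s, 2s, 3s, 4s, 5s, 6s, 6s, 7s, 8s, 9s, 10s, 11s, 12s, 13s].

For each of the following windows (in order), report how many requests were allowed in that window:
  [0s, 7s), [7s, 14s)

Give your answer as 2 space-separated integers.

Processing requests:
  req#1 t=0s (window 0): ALLOW
  req#2 t=1s (window 0): ALLOW
  req#3 t=2s (window 0): ALLOW
  req#4 t=3s (window 0): ALLOW
  req#5 t=4s (window 0): ALLOW
  req#6 t=5s (window 0): ALLOW
  req#7 t=6s (window 0): DENY
  req#8 t=6s (window 0): DENY
  req#9 t=7s (window 1): ALLOW
  req#10 t=8s (window 1): ALLOW
  req#11 t=9s (window 1): ALLOW
  req#12 t=10s (window 1): ALLOW
  req#13 t=11s (window 1): ALLOW
  req#14 t=12s (window 1): ALLOW
  req#15 t=13s (window 1): DENY

Allowed counts by window: 6 6

Answer: 6 6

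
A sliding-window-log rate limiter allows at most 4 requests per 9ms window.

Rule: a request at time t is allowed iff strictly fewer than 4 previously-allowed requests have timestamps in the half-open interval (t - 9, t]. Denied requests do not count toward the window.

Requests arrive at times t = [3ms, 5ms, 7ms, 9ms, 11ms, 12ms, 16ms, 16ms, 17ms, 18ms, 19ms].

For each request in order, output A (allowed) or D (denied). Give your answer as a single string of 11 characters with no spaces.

Answer: AAAADAAADAD

Derivation:
Tracking allowed requests in the window:
  req#1 t=3ms: ALLOW
  req#2 t=5ms: ALLOW
  req#3 t=7ms: ALLOW
  req#4 t=9ms: ALLOW
  req#5 t=11ms: DENY
  req#6 t=12ms: ALLOW
  req#7 t=16ms: ALLOW
  req#8 t=16ms: ALLOW
  req#9 t=17ms: DENY
  req#10 t=18ms: ALLOW
  req#11 t=19ms: DENY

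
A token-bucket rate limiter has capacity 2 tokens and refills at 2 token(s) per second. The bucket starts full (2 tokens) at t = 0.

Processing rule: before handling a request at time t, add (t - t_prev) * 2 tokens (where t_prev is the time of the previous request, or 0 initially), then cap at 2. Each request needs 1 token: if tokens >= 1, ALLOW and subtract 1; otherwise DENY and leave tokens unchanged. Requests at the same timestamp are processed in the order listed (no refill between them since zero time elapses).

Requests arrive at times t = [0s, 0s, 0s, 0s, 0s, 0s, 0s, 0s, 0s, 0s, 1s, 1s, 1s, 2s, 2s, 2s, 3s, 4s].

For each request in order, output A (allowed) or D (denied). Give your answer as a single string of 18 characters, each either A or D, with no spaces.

Simulating step by step:
  req#1 t=0s: ALLOW
  req#2 t=0s: ALLOW
  req#3 t=0s: DENY
  req#4 t=0s: DENY
  req#5 t=0s: DENY
  req#6 t=0s: DENY
  req#7 t=0s: DENY
  req#8 t=0s: DENY
  req#9 t=0s: DENY
  req#10 t=0s: DENY
  req#11 t=1s: ALLOW
  req#12 t=1s: ALLOW
  req#13 t=1s: DENY
  req#14 t=2s: ALLOW
  req#15 t=2s: ALLOW
  req#16 t=2s: DENY
  req#17 t=3s: ALLOW
  req#18 t=4s: ALLOW

Answer: AADDDDDDDDAADAADAA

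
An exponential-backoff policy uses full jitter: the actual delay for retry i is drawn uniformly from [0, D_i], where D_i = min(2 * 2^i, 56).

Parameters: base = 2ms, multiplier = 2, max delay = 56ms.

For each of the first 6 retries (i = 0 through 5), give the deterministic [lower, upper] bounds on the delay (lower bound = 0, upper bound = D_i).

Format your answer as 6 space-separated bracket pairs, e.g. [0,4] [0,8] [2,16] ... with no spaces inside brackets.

Computing bounds per retry:
  i=0: D_i=min(2*2^0,56)=2, bounds=[0,2]
  i=1: D_i=min(2*2^1,56)=4, bounds=[0,4]
  i=2: D_i=min(2*2^2,56)=8, bounds=[0,8]
  i=3: D_i=min(2*2^3,56)=16, bounds=[0,16]
  i=4: D_i=min(2*2^4,56)=32, bounds=[0,32]
  i=5: D_i=min(2*2^5,56)=56, bounds=[0,56]

Answer: [0,2] [0,4] [0,8] [0,16] [0,32] [0,56]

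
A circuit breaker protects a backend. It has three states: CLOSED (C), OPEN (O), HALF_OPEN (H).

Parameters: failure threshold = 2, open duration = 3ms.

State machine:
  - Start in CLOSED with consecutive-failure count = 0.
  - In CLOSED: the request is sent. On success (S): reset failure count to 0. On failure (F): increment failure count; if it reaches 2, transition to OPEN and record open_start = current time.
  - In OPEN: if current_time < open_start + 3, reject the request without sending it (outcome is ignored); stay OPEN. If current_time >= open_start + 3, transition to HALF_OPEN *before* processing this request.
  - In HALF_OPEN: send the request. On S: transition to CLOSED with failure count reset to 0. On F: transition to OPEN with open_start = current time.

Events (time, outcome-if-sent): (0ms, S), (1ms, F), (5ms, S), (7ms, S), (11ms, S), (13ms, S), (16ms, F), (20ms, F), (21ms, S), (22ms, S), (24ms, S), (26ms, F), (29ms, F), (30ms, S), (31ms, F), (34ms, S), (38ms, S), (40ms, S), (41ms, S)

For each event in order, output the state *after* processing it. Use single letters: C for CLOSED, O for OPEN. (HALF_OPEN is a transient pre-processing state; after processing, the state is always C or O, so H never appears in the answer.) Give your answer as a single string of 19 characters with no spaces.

Answer: CCCCCCCOOOCCOOOCCCC

Derivation:
State after each event:
  event#1 t=0ms outcome=S: state=CLOSED
  event#2 t=1ms outcome=F: state=CLOSED
  event#3 t=5ms outcome=S: state=CLOSED
  event#4 t=7ms outcome=S: state=CLOSED
  event#5 t=11ms outcome=S: state=CLOSED
  event#6 t=13ms outcome=S: state=CLOSED
  event#7 t=16ms outcome=F: state=CLOSED
  event#8 t=20ms outcome=F: state=OPEN
  event#9 t=21ms outcome=S: state=OPEN
  event#10 t=22ms outcome=S: state=OPEN
  event#11 t=24ms outcome=S: state=CLOSED
  event#12 t=26ms outcome=F: state=CLOSED
  event#13 t=29ms outcome=F: state=OPEN
  event#14 t=30ms outcome=S: state=OPEN
  event#15 t=31ms outcome=F: state=OPEN
  event#16 t=34ms outcome=S: state=CLOSED
  event#17 t=38ms outcome=S: state=CLOSED
  event#18 t=40ms outcome=S: state=CLOSED
  event#19 t=41ms outcome=S: state=CLOSED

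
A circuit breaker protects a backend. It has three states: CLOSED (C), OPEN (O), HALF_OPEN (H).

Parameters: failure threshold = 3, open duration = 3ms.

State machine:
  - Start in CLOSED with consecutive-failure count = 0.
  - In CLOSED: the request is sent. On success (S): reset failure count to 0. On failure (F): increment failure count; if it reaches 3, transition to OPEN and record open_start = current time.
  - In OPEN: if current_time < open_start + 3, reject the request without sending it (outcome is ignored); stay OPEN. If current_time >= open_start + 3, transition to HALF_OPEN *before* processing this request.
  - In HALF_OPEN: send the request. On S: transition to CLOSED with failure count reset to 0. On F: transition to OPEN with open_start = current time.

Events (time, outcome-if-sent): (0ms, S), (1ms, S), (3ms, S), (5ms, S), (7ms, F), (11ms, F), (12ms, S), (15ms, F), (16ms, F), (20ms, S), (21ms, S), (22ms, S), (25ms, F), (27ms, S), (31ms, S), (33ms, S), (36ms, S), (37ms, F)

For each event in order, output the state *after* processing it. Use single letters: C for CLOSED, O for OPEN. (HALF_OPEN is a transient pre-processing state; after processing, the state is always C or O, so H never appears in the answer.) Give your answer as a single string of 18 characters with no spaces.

State after each event:
  event#1 t=0ms outcome=S: state=CLOSED
  event#2 t=1ms outcome=S: state=CLOSED
  event#3 t=3ms outcome=S: state=CLOSED
  event#4 t=5ms outcome=S: state=CLOSED
  event#5 t=7ms outcome=F: state=CLOSED
  event#6 t=11ms outcome=F: state=CLOSED
  event#7 t=12ms outcome=S: state=CLOSED
  event#8 t=15ms outcome=F: state=CLOSED
  event#9 t=16ms outcome=F: state=CLOSED
  event#10 t=20ms outcome=S: state=CLOSED
  event#11 t=21ms outcome=S: state=CLOSED
  event#12 t=22ms outcome=S: state=CLOSED
  event#13 t=25ms outcome=F: state=CLOSED
  event#14 t=27ms outcome=S: state=CLOSED
  event#15 t=31ms outcome=S: state=CLOSED
  event#16 t=33ms outcome=S: state=CLOSED
  event#17 t=36ms outcome=S: state=CLOSED
  event#18 t=37ms outcome=F: state=CLOSED

Answer: CCCCCCCCCCCCCCCCCC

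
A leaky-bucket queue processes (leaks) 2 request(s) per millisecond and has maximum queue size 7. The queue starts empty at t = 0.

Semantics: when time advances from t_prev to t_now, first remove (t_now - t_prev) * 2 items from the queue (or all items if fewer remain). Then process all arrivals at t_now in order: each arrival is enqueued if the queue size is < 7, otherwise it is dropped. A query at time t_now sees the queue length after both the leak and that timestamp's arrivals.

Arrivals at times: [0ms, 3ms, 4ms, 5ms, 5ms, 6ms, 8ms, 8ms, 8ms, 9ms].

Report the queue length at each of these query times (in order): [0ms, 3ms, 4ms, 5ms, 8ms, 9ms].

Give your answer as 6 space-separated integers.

Answer: 1 1 1 2 3 2

Derivation:
Queue lengths at query times:
  query t=0ms: backlog = 1
  query t=3ms: backlog = 1
  query t=4ms: backlog = 1
  query t=5ms: backlog = 2
  query t=8ms: backlog = 3
  query t=9ms: backlog = 2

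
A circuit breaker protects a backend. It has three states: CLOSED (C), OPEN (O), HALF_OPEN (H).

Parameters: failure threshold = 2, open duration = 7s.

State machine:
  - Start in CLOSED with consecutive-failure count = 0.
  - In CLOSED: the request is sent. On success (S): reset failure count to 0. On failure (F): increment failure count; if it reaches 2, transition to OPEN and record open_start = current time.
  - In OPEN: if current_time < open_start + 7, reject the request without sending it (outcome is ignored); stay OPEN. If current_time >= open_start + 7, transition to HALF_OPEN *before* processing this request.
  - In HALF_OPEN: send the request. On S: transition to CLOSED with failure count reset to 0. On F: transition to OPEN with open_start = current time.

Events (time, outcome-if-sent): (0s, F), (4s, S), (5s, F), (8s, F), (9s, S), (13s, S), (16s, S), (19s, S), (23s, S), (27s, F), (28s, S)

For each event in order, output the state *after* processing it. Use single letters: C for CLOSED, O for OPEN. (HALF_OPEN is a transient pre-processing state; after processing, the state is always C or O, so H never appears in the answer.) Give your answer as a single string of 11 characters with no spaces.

Answer: CCCOOOCCCCC

Derivation:
State after each event:
  event#1 t=0s outcome=F: state=CLOSED
  event#2 t=4s outcome=S: state=CLOSED
  event#3 t=5s outcome=F: state=CLOSED
  event#4 t=8s outcome=F: state=OPEN
  event#5 t=9s outcome=S: state=OPEN
  event#6 t=13s outcome=S: state=OPEN
  event#7 t=16s outcome=S: state=CLOSED
  event#8 t=19s outcome=S: state=CLOSED
  event#9 t=23s outcome=S: state=CLOSED
  event#10 t=27s outcome=F: state=CLOSED
  event#11 t=28s outcome=S: state=CLOSED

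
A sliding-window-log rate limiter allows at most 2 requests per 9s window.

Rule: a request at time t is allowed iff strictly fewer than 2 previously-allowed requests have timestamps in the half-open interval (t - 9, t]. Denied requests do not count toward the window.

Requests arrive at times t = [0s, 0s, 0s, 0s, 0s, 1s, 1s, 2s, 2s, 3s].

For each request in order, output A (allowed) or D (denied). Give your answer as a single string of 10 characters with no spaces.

Answer: AADDDDDDDD

Derivation:
Tracking allowed requests in the window:
  req#1 t=0s: ALLOW
  req#2 t=0s: ALLOW
  req#3 t=0s: DENY
  req#4 t=0s: DENY
  req#5 t=0s: DENY
  req#6 t=1s: DENY
  req#7 t=1s: DENY
  req#8 t=2s: DENY
  req#9 t=2s: DENY
  req#10 t=3s: DENY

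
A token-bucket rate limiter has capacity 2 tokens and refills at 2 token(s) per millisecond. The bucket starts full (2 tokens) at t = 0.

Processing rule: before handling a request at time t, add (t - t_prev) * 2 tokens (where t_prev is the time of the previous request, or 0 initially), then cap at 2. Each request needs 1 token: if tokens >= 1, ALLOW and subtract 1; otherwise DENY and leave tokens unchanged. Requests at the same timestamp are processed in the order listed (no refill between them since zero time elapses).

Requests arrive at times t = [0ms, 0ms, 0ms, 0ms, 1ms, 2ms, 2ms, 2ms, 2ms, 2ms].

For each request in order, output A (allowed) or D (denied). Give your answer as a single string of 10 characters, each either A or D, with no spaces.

Simulating step by step:
  req#1 t=0ms: ALLOW
  req#2 t=0ms: ALLOW
  req#3 t=0ms: DENY
  req#4 t=0ms: DENY
  req#5 t=1ms: ALLOW
  req#6 t=2ms: ALLOW
  req#7 t=2ms: ALLOW
  req#8 t=2ms: DENY
  req#9 t=2ms: DENY
  req#10 t=2ms: DENY

Answer: AADDAAADDD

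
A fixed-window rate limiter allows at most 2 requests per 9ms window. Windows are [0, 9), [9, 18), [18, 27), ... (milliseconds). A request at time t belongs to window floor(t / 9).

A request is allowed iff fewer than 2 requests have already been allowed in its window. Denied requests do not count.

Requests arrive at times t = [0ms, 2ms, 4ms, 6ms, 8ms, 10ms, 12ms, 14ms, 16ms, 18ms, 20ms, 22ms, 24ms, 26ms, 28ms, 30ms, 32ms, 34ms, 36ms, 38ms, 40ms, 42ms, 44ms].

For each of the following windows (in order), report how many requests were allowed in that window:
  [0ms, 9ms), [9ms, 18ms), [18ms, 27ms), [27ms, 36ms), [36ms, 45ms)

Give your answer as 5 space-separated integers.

Answer: 2 2 2 2 2

Derivation:
Processing requests:
  req#1 t=0ms (window 0): ALLOW
  req#2 t=2ms (window 0): ALLOW
  req#3 t=4ms (window 0): DENY
  req#4 t=6ms (window 0): DENY
  req#5 t=8ms (window 0): DENY
  req#6 t=10ms (window 1): ALLOW
  req#7 t=12ms (window 1): ALLOW
  req#8 t=14ms (window 1): DENY
  req#9 t=16ms (window 1): DENY
  req#10 t=18ms (window 2): ALLOW
  req#11 t=20ms (window 2): ALLOW
  req#12 t=22ms (window 2): DENY
  req#13 t=24ms (window 2): DENY
  req#14 t=26ms (window 2): DENY
  req#15 t=28ms (window 3): ALLOW
  req#16 t=30ms (window 3): ALLOW
  req#17 t=32ms (window 3): DENY
  req#18 t=34ms (window 3): DENY
  req#19 t=36ms (window 4): ALLOW
  req#20 t=38ms (window 4): ALLOW
  req#21 t=40ms (window 4): DENY
  req#22 t=42ms (window 4): DENY
  req#23 t=44ms (window 4): DENY

Allowed counts by window: 2 2 2 2 2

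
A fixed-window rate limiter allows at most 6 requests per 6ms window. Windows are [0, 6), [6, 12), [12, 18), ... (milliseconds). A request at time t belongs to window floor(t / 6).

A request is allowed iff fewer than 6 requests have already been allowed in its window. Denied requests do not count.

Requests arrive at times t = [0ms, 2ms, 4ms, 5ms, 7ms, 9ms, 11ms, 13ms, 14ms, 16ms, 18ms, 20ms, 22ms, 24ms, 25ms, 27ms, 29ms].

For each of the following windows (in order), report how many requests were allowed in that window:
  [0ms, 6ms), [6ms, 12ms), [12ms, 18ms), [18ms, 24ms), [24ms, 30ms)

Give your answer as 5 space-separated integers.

Processing requests:
  req#1 t=0ms (window 0): ALLOW
  req#2 t=2ms (window 0): ALLOW
  req#3 t=4ms (window 0): ALLOW
  req#4 t=5ms (window 0): ALLOW
  req#5 t=7ms (window 1): ALLOW
  req#6 t=9ms (window 1): ALLOW
  req#7 t=11ms (window 1): ALLOW
  req#8 t=13ms (window 2): ALLOW
  req#9 t=14ms (window 2): ALLOW
  req#10 t=16ms (window 2): ALLOW
  req#11 t=18ms (window 3): ALLOW
  req#12 t=20ms (window 3): ALLOW
  req#13 t=22ms (window 3): ALLOW
  req#14 t=24ms (window 4): ALLOW
  req#15 t=25ms (window 4): ALLOW
  req#16 t=27ms (window 4): ALLOW
  req#17 t=29ms (window 4): ALLOW

Allowed counts by window: 4 3 3 3 4

Answer: 4 3 3 3 4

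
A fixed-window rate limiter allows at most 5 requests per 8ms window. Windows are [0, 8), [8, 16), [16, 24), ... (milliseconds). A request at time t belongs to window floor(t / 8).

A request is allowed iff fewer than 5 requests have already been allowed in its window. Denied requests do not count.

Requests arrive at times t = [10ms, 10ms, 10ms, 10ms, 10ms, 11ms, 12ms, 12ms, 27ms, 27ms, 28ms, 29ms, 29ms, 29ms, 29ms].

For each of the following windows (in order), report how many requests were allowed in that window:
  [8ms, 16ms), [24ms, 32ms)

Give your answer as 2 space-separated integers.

Answer: 5 5

Derivation:
Processing requests:
  req#1 t=10ms (window 1): ALLOW
  req#2 t=10ms (window 1): ALLOW
  req#3 t=10ms (window 1): ALLOW
  req#4 t=10ms (window 1): ALLOW
  req#5 t=10ms (window 1): ALLOW
  req#6 t=11ms (window 1): DENY
  req#7 t=12ms (window 1): DENY
  req#8 t=12ms (window 1): DENY
  req#9 t=27ms (window 3): ALLOW
  req#10 t=27ms (window 3): ALLOW
  req#11 t=28ms (window 3): ALLOW
  req#12 t=29ms (window 3): ALLOW
  req#13 t=29ms (window 3): ALLOW
  req#14 t=29ms (window 3): DENY
  req#15 t=29ms (window 3): DENY

Allowed counts by window: 5 5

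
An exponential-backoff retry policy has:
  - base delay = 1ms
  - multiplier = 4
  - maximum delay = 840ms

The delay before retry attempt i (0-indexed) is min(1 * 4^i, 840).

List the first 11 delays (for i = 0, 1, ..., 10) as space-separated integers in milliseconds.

Computing each delay:
  i=0: min(1*4^0, 840) = 1
  i=1: min(1*4^1, 840) = 4
  i=2: min(1*4^2, 840) = 16
  i=3: min(1*4^3, 840) = 64
  i=4: min(1*4^4, 840) = 256
  i=5: min(1*4^5, 840) = 840
  i=6: min(1*4^6, 840) = 840
  i=7: min(1*4^7, 840) = 840
  i=8: min(1*4^8, 840) = 840
  i=9: min(1*4^9, 840) = 840
  i=10: min(1*4^10, 840) = 840

Answer: 1 4 16 64 256 840 840 840 840 840 840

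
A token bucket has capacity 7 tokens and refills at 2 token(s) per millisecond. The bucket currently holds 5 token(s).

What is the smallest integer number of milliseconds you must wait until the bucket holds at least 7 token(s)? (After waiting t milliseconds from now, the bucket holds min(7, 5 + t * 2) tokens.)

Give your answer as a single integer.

Need 5 + t * 2 >= 7, so t >= 2/2.
Smallest integer t = ceil(2/2) = 1.

Answer: 1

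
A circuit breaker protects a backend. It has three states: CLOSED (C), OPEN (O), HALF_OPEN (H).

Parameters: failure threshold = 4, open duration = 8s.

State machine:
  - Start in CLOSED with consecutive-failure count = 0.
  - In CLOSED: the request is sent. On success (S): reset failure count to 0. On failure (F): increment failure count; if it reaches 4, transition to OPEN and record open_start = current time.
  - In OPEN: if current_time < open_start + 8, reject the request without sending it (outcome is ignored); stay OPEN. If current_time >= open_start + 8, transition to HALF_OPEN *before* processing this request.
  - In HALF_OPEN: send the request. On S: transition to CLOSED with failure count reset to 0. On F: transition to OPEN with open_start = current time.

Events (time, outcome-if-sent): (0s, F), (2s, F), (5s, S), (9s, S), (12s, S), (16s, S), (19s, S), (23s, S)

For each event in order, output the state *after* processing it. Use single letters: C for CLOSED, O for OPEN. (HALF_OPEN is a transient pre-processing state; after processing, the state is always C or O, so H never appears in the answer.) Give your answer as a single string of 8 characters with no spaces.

State after each event:
  event#1 t=0s outcome=F: state=CLOSED
  event#2 t=2s outcome=F: state=CLOSED
  event#3 t=5s outcome=S: state=CLOSED
  event#4 t=9s outcome=S: state=CLOSED
  event#5 t=12s outcome=S: state=CLOSED
  event#6 t=16s outcome=S: state=CLOSED
  event#7 t=19s outcome=S: state=CLOSED
  event#8 t=23s outcome=S: state=CLOSED

Answer: CCCCCCCC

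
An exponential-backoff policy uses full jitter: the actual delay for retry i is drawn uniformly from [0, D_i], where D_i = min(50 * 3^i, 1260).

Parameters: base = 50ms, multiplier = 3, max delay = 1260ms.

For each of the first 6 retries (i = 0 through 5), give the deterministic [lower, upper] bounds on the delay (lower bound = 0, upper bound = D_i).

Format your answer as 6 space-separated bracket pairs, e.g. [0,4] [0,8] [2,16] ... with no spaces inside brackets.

Computing bounds per retry:
  i=0: D_i=min(50*3^0,1260)=50, bounds=[0,50]
  i=1: D_i=min(50*3^1,1260)=150, bounds=[0,150]
  i=2: D_i=min(50*3^2,1260)=450, bounds=[0,450]
  i=3: D_i=min(50*3^3,1260)=1260, bounds=[0,1260]
  i=4: D_i=min(50*3^4,1260)=1260, bounds=[0,1260]
  i=5: D_i=min(50*3^5,1260)=1260, bounds=[0,1260]

Answer: [0,50] [0,150] [0,450] [0,1260] [0,1260] [0,1260]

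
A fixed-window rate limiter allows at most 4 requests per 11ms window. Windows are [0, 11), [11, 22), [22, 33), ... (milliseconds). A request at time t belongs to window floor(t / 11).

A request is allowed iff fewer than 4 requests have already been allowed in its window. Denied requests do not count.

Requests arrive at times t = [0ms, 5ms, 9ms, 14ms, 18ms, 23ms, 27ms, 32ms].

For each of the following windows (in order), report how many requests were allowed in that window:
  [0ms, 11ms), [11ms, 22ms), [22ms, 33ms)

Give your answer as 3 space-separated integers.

Processing requests:
  req#1 t=0ms (window 0): ALLOW
  req#2 t=5ms (window 0): ALLOW
  req#3 t=9ms (window 0): ALLOW
  req#4 t=14ms (window 1): ALLOW
  req#5 t=18ms (window 1): ALLOW
  req#6 t=23ms (window 2): ALLOW
  req#7 t=27ms (window 2): ALLOW
  req#8 t=32ms (window 2): ALLOW

Allowed counts by window: 3 2 3

Answer: 3 2 3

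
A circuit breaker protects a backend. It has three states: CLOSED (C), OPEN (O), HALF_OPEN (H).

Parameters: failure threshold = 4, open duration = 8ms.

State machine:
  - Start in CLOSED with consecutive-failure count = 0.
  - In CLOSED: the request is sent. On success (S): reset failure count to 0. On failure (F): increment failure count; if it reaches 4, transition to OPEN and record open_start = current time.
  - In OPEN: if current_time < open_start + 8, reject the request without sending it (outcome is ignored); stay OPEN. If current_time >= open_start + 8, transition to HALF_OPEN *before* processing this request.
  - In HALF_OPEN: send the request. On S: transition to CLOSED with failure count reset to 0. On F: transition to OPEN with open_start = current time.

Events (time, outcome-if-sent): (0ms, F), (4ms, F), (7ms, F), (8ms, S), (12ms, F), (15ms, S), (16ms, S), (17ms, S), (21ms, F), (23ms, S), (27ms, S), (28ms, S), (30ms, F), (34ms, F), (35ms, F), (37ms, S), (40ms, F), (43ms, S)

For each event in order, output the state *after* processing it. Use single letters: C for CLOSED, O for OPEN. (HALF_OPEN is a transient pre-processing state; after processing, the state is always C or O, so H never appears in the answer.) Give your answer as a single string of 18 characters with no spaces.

Answer: CCCCCCCCCCCCCCCCCC

Derivation:
State after each event:
  event#1 t=0ms outcome=F: state=CLOSED
  event#2 t=4ms outcome=F: state=CLOSED
  event#3 t=7ms outcome=F: state=CLOSED
  event#4 t=8ms outcome=S: state=CLOSED
  event#5 t=12ms outcome=F: state=CLOSED
  event#6 t=15ms outcome=S: state=CLOSED
  event#7 t=16ms outcome=S: state=CLOSED
  event#8 t=17ms outcome=S: state=CLOSED
  event#9 t=21ms outcome=F: state=CLOSED
  event#10 t=23ms outcome=S: state=CLOSED
  event#11 t=27ms outcome=S: state=CLOSED
  event#12 t=28ms outcome=S: state=CLOSED
  event#13 t=30ms outcome=F: state=CLOSED
  event#14 t=34ms outcome=F: state=CLOSED
  event#15 t=35ms outcome=F: state=CLOSED
  event#16 t=37ms outcome=S: state=CLOSED
  event#17 t=40ms outcome=F: state=CLOSED
  event#18 t=43ms outcome=S: state=CLOSED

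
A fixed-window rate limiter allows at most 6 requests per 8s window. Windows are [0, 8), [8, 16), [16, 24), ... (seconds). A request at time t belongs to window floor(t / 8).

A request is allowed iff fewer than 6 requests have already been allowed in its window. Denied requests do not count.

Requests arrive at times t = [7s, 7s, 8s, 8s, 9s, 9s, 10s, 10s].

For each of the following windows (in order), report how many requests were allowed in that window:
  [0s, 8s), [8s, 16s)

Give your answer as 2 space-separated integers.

Processing requests:
  req#1 t=7s (window 0): ALLOW
  req#2 t=7s (window 0): ALLOW
  req#3 t=8s (window 1): ALLOW
  req#4 t=8s (window 1): ALLOW
  req#5 t=9s (window 1): ALLOW
  req#6 t=9s (window 1): ALLOW
  req#7 t=10s (window 1): ALLOW
  req#8 t=10s (window 1): ALLOW

Allowed counts by window: 2 6

Answer: 2 6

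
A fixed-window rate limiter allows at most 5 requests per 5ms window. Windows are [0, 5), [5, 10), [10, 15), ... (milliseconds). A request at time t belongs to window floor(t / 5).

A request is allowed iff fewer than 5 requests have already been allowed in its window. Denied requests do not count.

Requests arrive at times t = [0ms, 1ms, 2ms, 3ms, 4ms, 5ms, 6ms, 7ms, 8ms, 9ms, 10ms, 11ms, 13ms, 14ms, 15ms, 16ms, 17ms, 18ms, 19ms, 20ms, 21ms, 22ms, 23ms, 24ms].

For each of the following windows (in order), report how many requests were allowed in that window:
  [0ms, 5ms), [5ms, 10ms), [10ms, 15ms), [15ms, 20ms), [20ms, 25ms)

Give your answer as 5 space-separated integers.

Answer: 5 5 4 5 5

Derivation:
Processing requests:
  req#1 t=0ms (window 0): ALLOW
  req#2 t=1ms (window 0): ALLOW
  req#3 t=2ms (window 0): ALLOW
  req#4 t=3ms (window 0): ALLOW
  req#5 t=4ms (window 0): ALLOW
  req#6 t=5ms (window 1): ALLOW
  req#7 t=6ms (window 1): ALLOW
  req#8 t=7ms (window 1): ALLOW
  req#9 t=8ms (window 1): ALLOW
  req#10 t=9ms (window 1): ALLOW
  req#11 t=10ms (window 2): ALLOW
  req#12 t=11ms (window 2): ALLOW
  req#13 t=13ms (window 2): ALLOW
  req#14 t=14ms (window 2): ALLOW
  req#15 t=15ms (window 3): ALLOW
  req#16 t=16ms (window 3): ALLOW
  req#17 t=17ms (window 3): ALLOW
  req#18 t=18ms (window 3): ALLOW
  req#19 t=19ms (window 3): ALLOW
  req#20 t=20ms (window 4): ALLOW
  req#21 t=21ms (window 4): ALLOW
  req#22 t=22ms (window 4): ALLOW
  req#23 t=23ms (window 4): ALLOW
  req#24 t=24ms (window 4): ALLOW

Allowed counts by window: 5 5 4 5 5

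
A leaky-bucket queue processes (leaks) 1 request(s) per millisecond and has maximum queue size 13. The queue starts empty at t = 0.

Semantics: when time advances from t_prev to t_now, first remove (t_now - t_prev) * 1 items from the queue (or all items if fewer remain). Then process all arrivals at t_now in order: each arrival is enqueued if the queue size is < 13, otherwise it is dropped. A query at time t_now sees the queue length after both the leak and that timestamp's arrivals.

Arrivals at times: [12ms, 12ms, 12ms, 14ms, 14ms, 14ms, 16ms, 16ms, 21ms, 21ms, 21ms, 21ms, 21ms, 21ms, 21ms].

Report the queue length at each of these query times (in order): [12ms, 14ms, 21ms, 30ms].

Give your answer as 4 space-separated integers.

Queue lengths at query times:
  query t=12ms: backlog = 3
  query t=14ms: backlog = 4
  query t=21ms: backlog = 7
  query t=30ms: backlog = 0

Answer: 3 4 7 0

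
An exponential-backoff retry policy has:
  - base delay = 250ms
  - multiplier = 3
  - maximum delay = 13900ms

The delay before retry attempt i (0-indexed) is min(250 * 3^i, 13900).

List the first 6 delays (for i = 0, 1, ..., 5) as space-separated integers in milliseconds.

Answer: 250 750 2250 6750 13900 13900

Derivation:
Computing each delay:
  i=0: min(250*3^0, 13900) = 250
  i=1: min(250*3^1, 13900) = 750
  i=2: min(250*3^2, 13900) = 2250
  i=3: min(250*3^3, 13900) = 6750
  i=4: min(250*3^4, 13900) = 13900
  i=5: min(250*3^5, 13900) = 13900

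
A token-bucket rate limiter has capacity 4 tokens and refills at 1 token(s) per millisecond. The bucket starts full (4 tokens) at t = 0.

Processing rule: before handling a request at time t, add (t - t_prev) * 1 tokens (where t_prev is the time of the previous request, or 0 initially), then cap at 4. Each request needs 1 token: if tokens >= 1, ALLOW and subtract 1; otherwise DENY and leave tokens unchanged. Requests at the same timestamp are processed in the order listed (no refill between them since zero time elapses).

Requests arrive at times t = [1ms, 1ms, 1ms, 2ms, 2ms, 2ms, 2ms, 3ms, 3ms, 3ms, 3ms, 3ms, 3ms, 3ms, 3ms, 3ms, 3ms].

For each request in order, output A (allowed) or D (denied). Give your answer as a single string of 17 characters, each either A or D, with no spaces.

Simulating step by step:
  req#1 t=1ms: ALLOW
  req#2 t=1ms: ALLOW
  req#3 t=1ms: ALLOW
  req#4 t=2ms: ALLOW
  req#5 t=2ms: ALLOW
  req#6 t=2ms: DENY
  req#7 t=2ms: DENY
  req#8 t=3ms: ALLOW
  req#9 t=3ms: DENY
  req#10 t=3ms: DENY
  req#11 t=3ms: DENY
  req#12 t=3ms: DENY
  req#13 t=3ms: DENY
  req#14 t=3ms: DENY
  req#15 t=3ms: DENY
  req#16 t=3ms: DENY
  req#17 t=3ms: DENY

Answer: AAAAADDADDDDDDDDD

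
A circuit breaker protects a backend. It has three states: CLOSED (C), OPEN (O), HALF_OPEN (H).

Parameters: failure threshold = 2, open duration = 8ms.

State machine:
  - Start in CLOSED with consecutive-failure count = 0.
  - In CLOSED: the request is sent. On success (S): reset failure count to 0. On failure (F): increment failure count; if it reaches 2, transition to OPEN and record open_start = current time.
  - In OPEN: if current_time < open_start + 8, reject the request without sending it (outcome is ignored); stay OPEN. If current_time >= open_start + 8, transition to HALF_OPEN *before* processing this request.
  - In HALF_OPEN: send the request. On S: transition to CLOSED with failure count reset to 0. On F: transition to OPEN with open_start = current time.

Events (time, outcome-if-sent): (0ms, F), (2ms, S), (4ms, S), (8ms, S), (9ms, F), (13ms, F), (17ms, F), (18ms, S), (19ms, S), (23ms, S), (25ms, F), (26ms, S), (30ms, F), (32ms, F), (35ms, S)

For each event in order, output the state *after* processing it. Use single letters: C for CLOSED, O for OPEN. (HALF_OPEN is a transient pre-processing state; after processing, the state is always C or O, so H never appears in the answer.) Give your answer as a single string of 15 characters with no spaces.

Answer: CCCCCOOOOCCCCOO

Derivation:
State after each event:
  event#1 t=0ms outcome=F: state=CLOSED
  event#2 t=2ms outcome=S: state=CLOSED
  event#3 t=4ms outcome=S: state=CLOSED
  event#4 t=8ms outcome=S: state=CLOSED
  event#5 t=9ms outcome=F: state=CLOSED
  event#6 t=13ms outcome=F: state=OPEN
  event#7 t=17ms outcome=F: state=OPEN
  event#8 t=18ms outcome=S: state=OPEN
  event#9 t=19ms outcome=S: state=OPEN
  event#10 t=23ms outcome=S: state=CLOSED
  event#11 t=25ms outcome=F: state=CLOSED
  event#12 t=26ms outcome=S: state=CLOSED
  event#13 t=30ms outcome=F: state=CLOSED
  event#14 t=32ms outcome=F: state=OPEN
  event#15 t=35ms outcome=S: state=OPEN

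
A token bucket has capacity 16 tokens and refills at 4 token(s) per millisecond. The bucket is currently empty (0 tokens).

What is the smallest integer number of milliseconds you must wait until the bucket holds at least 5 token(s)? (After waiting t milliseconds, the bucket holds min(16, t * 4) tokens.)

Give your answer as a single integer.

Need t * 4 >= 5, so t >= 5/4.
Smallest integer t = ceil(5/4) = 2.

Answer: 2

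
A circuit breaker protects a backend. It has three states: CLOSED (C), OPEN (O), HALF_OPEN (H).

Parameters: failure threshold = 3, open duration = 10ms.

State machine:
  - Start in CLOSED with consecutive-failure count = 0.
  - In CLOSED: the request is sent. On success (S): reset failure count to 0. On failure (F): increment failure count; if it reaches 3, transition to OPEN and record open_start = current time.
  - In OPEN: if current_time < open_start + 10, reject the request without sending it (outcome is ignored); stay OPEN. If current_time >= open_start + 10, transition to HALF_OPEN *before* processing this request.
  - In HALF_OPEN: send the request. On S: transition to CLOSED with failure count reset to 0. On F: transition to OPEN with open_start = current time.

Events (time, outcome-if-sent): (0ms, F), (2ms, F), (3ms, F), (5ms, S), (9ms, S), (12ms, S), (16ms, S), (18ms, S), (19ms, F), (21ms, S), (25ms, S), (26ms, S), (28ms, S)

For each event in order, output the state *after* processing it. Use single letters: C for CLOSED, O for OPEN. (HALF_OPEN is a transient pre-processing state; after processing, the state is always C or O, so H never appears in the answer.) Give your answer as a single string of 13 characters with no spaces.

Answer: CCOOOOCCCCCCC

Derivation:
State after each event:
  event#1 t=0ms outcome=F: state=CLOSED
  event#2 t=2ms outcome=F: state=CLOSED
  event#3 t=3ms outcome=F: state=OPEN
  event#4 t=5ms outcome=S: state=OPEN
  event#5 t=9ms outcome=S: state=OPEN
  event#6 t=12ms outcome=S: state=OPEN
  event#7 t=16ms outcome=S: state=CLOSED
  event#8 t=18ms outcome=S: state=CLOSED
  event#9 t=19ms outcome=F: state=CLOSED
  event#10 t=21ms outcome=S: state=CLOSED
  event#11 t=25ms outcome=S: state=CLOSED
  event#12 t=26ms outcome=S: state=CLOSED
  event#13 t=28ms outcome=S: state=CLOSED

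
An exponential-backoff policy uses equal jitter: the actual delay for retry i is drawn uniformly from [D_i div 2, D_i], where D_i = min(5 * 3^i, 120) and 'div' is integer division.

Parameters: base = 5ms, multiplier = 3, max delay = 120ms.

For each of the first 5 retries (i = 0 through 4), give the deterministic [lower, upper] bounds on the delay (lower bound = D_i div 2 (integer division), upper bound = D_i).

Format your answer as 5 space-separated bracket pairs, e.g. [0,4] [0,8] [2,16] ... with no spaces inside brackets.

Computing bounds per retry:
  i=0: D_i=min(5*3^0,120)=5, bounds=[2,5]
  i=1: D_i=min(5*3^1,120)=15, bounds=[7,15]
  i=2: D_i=min(5*3^2,120)=45, bounds=[22,45]
  i=3: D_i=min(5*3^3,120)=120, bounds=[60,120]
  i=4: D_i=min(5*3^4,120)=120, bounds=[60,120]

Answer: [2,5] [7,15] [22,45] [60,120] [60,120]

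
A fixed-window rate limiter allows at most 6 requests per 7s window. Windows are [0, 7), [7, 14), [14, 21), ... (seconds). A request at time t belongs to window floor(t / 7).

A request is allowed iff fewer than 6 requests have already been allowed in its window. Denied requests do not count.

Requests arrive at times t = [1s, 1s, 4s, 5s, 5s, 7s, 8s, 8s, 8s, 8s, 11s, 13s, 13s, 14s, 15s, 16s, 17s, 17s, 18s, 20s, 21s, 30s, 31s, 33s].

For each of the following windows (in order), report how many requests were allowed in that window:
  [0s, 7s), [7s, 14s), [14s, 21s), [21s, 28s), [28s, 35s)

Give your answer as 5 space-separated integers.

Answer: 5 6 6 1 3

Derivation:
Processing requests:
  req#1 t=1s (window 0): ALLOW
  req#2 t=1s (window 0): ALLOW
  req#3 t=4s (window 0): ALLOW
  req#4 t=5s (window 0): ALLOW
  req#5 t=5s (window 0): ALLOW
  req#6 t=7s (window 1): ALLOW
  req#7 t=8s (window 1): ALLOW
  req#8 t=8s (window 1): ALLOW
  req#9 t=8s (window 1): ALLOW
  req#10 t=8s (window 1): ALLOW
  req#11 t=11s (window 1): ALLOW
  req#12 t=13s (window 1): DENY
  req#13 t=13s (window 1): DENY
  req#14 t=14s (window 2): ALLOW
  req#15 t=15s (window 2): ALLOW
  req#16 t=16s (window 2): ALLOW
  req#17 t=17s (window 2): ALLOW
  req#18 t=17s (window 2): ALLOW
  req#19 t=18s (window 2): ALLOW
  req#20 t=20s (window 2): DENY
  req#21 t=21s (window 3): ALLOW
  req#22 t=30s (window 4): ALLOW
  req#23 t=31s (window 4): ALLOW
  req#24 t=33s (window 4): ALLOW

Allowed counts by window: 5 6 6 1 3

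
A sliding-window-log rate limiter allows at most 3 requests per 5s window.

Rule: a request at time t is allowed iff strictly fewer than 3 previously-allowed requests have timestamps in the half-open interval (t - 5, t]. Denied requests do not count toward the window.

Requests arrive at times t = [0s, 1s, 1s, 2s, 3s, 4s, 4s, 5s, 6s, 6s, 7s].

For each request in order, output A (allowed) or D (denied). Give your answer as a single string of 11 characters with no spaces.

Tracking allowed requests in the window:
  req#1 t=0s: ALLOW
  req#2 t=1s: ALLOW
  req#3 t=1s: ALLOW
  req#4 t=2s: DENY
  req#5 t=3s: DENY
  req#6 t=4s: DENY
  req#7 t=4s: DENY
  req#8 t=5s: ALLOW
  req#9 t=6s: ALLOW
  req#10 t=6s: ALLOW
  req#11 t=7s: DENY

Answer: AAADDDDAAAD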